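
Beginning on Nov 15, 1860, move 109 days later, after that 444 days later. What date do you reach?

May 22, 1862

Adding 109 days from November 15, 1860:
November has 30 days, so 30 − 15 = 15 days remain after November 15, 1860; 109 − 15 = 94 left.
December 1860 has 31 days: 94 − 31 = 63 left.
January 1861 has 31 days: 63 − 31 = 32 left.
February 1861 has 28 days (1861 is not a leap year): 32 − 28 = 4 left.
4 days into March 1861 → March 4, 1861.
Advancing 444 days from March 4, 1861:
March has 31 days, so 31 − 4 = 27 days remain after March 4, 1861; 444 − 27 = 417 left.
April 1861 has 30 days: 417 − 30 = 387 left.
May 1861 has 31 days: 387 − 31 = 356 left.
June 1861 has 30 days: 356 − 30 = 326 left.
July 1861 has 31 days: 326 − 31 = 295 left.
August 1861 has 31 days: 295 − 31 = 264 left.
September 1861 has 30 days: 264 − 30 = 234 left.
October 1861 has 31 days: 234 − 31 = 203 left.
November 1861 has 30 days: 203 − 30 = 173 left.
December 1861 has 31 days: 173 − 31 = 142 left.
January 1862 has 31 days: 142 − 31 = 111 left.
February 1862 has 28 days (1862 is not a leap year): 111 − 28 = 83 left.
March 1862 has 31 days: 83 − 31 = 52 left.
April 1862 has 30 days: 52 − 30 = 22 left.
22 days into May 1862 → May 22, 1862.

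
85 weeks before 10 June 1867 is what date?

October 23, 1865

Subtracting 85 weeks = 595 days from June 10, 1867.
Going back 10 days from June 10, 1867 reaches the end of the previous month; 595 − 10 = 585 left.
May 1867 has 31 days: 585 − 31 = 554 left.
April 1867 has 30 days: 554 − 30 = 524 left.
March 1867 has 31 days: 524 − 31 = 493 left.
February 1867 has 28 days (1867 is not a leap year): 493 − 28 = 465 left.
January 1867 has 31 days: 465 − 31 = 434 left.
December 1866 has 31 days: 434 − 31 = 403 left.
November 1866 has 30 days: 403 − 30 = 373 left.
October 1866 has 31 days: 373 − 31 = 342 left.
September 1866 has 30 days: 342 − 30 = 312 left.
August 1866 has 31 days: 312 − 31 = 281 left.
July 1866 has 31 days: 281 − 31 = 250 left.
June 1866 has 30 days: 250 − 30 = 220 left.
May 1866 has 31 days: 220 − 31 = 189 left.
April 1866 has 30 days: 189 − 30 = 159 left.
March 1866 has 31 days: 159 − 31 = 128 left.
February 1866 has 28 days (1866 is not a leap year): 128 − 28 = 100 left.
January 1866 has 31 days: 100 − 31 = 69 left.
December 1865 has 31 days: 69 − 31 = 38 left.
November 1865 has 30 days: 38 − 30 = 8 left.
October 1865 has 31 days; 31 − 8 = 23 → October 23, 1865.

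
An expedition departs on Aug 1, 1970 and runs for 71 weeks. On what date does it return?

December 11, 1971

Counting forward 71 weeks = 497 days from August 1, 1970.
August has 31 days, so 31 − 1 = 30 days remain after August 1, 1970; 497 − 30 = 467 left.
September 1970 has 30 days: 467 − 30 = 437 left.
October 1970 has 31 days: 437 − 31 = 406 left.
November 1970 has 30 days: 406 − 30 = 376 left.
December 1970 has 31 days: 376 − 31 = 345 left.
January 1971 has 31 days: 345 − 31 = 314 left.
February 1971 has 28 days (1971 is not a leap year): 314 − 28 = 286 left.
March 1971 has 31 days: 286 − 31 = 255 left.
April 1971 has 30 days: 255 − 30 = 225 left.
May 1971 has 31 days: 225 − 31 = 194 left.
June 1971 has 30 days: 194 − 30 = 164 left.
July 1971 has 31 days: 164 − 31 = 133 left.
August 1971 has 31 days: 133 − 31 = 102 left.
September 1971 has 30 days: 102 − 30 = 72 left.
October 1971 has 31 days: 72 − 31 = 41 left.
November 1971 has 30 days: 41 − 30 = 11 left.
11 days into December 1971 → December 11, 1971.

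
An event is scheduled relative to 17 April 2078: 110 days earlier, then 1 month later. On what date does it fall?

January 28, 2078

Subtracting 110 days from April 17, 2078:
Going back 17 days from April 17, 2078 reaches the end of the previous month; 110 − 17 = 93 left.
March 2078 has 31 days: 93 − 31 = 62 left.
February 2078 has 28 days (2078 is not a leap year): 62 − 28 = 34 left.
January 2078 has 31 days: 34 − 31 = 3 left.
December 2077 has 31 days; 31 − 3 = 28 → December 28, 2077.
Counting forward 1 month from December 28, 2077:
month 12 + 1 = 13, which is month 1 of year 2078 → January 2078.
Day 28 is valid in January, giving January 28, 2078.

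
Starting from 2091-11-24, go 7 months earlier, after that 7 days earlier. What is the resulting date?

April 17, 2091

Going back 7 months from November 24, 2091:
month 11 − 7 = 4 → April 2091.
Day 24 is valid in April, giving April 24, 2091.
Subtracting 7 days from April 24, 2091:
24 − 7 = 17, still in April 2091.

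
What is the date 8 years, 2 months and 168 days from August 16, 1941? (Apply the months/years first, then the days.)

April 2, 1950

Counting forward 8 years, 2 months and 168 days from August 16, 1941: first the month/year part, then the days.
+8 years → 1949; month 8 + 2 = 10 → October 1949.
Day 16 is valid in October, giving October 16, 1949.
Now add 168 days from October 16, 1949.
October has 31 days, so 31 − 16 = 15 days remain after October 16, 1949; 168 − 15 = 153 left.
November 1949 has 30 days: 153 − 30 = 123 left.
December 1949 has 31 days: 123 − 31 = 92 left.
January 1950 has 31 days: 92 − 31 = 61 left.
February 1950 has 28 days (1950 is not a leap year): 61 − 28 = 33 left.
March 1950 has 31 days: 33 − 31 = 2 left.
2 days into April 1950 → April 2, 1950.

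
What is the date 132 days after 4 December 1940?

Adding 132 days from December 4, 1940.
December has 31 days, so 31 − 4 = 27 days remain after December 4, 1940; 132 − 27 = 105 left.
January 1941 has 31 days: 105 − 31 = 74 left.
February 1941 has 28 days (1941 is not a leap year): 74 − 28 = 46 left.
March 1941 has 31 days: 46 − 31 = 15 left.
15 days into April 1941 → April 15, 1941.

April 15, 1941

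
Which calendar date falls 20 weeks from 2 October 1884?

February 19, 1885

Counting forward 20 weeks = 140 days from October 2, 1884.
October has 31 days, so 31 − 2 = 29 days remain after October 2, 1884; 140 − 29 = 111 left.
November 1884 has 30 days: 111 − 30 = 81 left.
December 1884 has 31 days: 81 − 31 = 50 left.
January 1885 has 31 days: 50 − 31 = 19 left.
19 days into February 1885 → February 19, 1885.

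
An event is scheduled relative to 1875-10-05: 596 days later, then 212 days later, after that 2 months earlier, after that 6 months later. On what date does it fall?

Counting forward 596 days from October 5, 1875:
October has 31 days, so 31 − 5 = 26 days remain after October 5, 1875; 596 − 26 = 570 left.
November 1875 has 30 days: 570 − 30 = 540 left.
December 1875 has 31 days: 540 − 31 = 509 left.
January 1876 has 31 days: 509 − 31 = 478 left.
February 1876 has 29 days (1876 is a leap year): 478 − 29 = 449 left.
March 1876 has 31 days: 449 − 31 = 418 left.
April 1876 has 30 days: 418 − 30 = 388 left.
May 1876 has 31 days: 388 − 31 = 357 left.
June 1876 has 30 days: 357 − 30 = 327 left.
July 1876 has 31 days: 327 − 31 = 296 left.
August 1876 has 31 days: 296 − 31 = 265 left.
September 1876 has 30 days: 265 − 30 = 235 left.
October 1876 has 31 days: 235 − 31 = 204 left.
November 1876 has 30 days: 204 − 30 = 174 left.
December 1876 has 31 days: 174 − 31 = 143 left.
January 1877 has 31 days: 143 − 31 = 112 left.
February 1877 has 28 days (1877 is not a leap year): 112 − 28 = 84 left.
March 1877 has 31 days: 84 − 31 = 53 left.
April 1877 has 30 days: 53 − 30 = 23 left.
23 days into May 1877 → May 23, 1877.
Counting forward 212 days from May 23, 1877:
May has 31 days, so 31 − 23 = 8 days remain after May 23, 1877; 212 − 8 = 204 left.
June 1877 has 30 days: 204 − 30 = 174 left.
July 1877 has 31 days: 174 − 31 = 143 left.
August 1877 has 31 days: 143 − 31 = 112 left.
September 1877 has 30 days: 112 − 30 = 82 left.
October 1877 has 31 days: 82 − 31 = 51 left.
November 1877 has 30 days: 51 − 30 = 21 left.
21 days into December 1877 → December 21, 1877.
Counting back 2 months from December 21, 1877:
month 12 − 2 = 10 → October 1877.
Day 21 is valid in October, giving October 21, 1877.
Adding 6 months from October 21, 1877:
month 10 + 6 = 16, which is month 4 of year 1878 → April 1878.
Day 21 is valid in April, giving April 21, 1878.

April 21, 1878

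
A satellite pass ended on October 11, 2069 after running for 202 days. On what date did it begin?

Subtracting 202 days from October 11, 2069.
Going back 11 days from October 11, 2069 reaches the end of the previous month; 202 − 11 = 191 left.
September 2069 has 30 days: 191 − 30 = 161 left.
August 2069 has 31 days: 161 − 31 = 130 left.
July 2069 has 31 days: 130 − 31 = 99 left.
June 2069 has 30 days: 99 − 30 = 69 left.
May 2069 has 31 days: 69 − 31 = 38 left.
April 2069 has 30 days: 38 − 30 = 8 left.
March 2069 has 31 days; 31 − 8 = 23 → March 23, 2069.

March 23, 2069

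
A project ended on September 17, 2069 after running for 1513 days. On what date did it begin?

Subtracting 1513 days from September 17, 2069.
Going back 17 days from September 17, 2069 reaches the end of the previous month; 1513 − 17 = 1496 left.
August 2069 has 31 days: 1496 − 31 = 1465 left.
July 2069 has 31 days: 1465 − 31 = 1434 left.
June 2069 has 30 days: 1434 − 30 = 1404 left.
May 2069 has 31 days: 1404 − 31 = 1373 left.
April 2069 has 30 days: 1373 − 30 = 1343 left.
March 2069 has 31 days: 1343 − 31 = 1312 left.
February 2069 has 28 days (2069 is not a leap year): 1312 − 28 = 1284 left.
January 2069 has 31 days: 1284 − 31 = 1253 left.
December 2068 has 31 days: 1253 − 31 = 1222 left.
November 2068 has 30 days: 1222 − 30 = 1192 left.
October 2068 has 31 days: 1192 − 31 = 1161 left.
September 2068 has 30 days: 1161 − 30 = 1131 left.
August 2068 has 31 days: 1131 − 31 = 1100 left.
July 2068 has 31 days: 1100 − 31 = 1069 left.
June 2068 has 30 days: 1069 − 30 = 1039 left.
May 2068 has 31 days: 1039 − 31 = 1008 left.
April 2068 has 30 days: 1008 − 30 = 978 left.
March 2068 has 31 days: 978 − 31 = 947 left.
February 2068 has 29 days (2068 is a leap year): 947 − 29 = 918 left.
January 2068 has 31 days: 918 − 31 = 887 left.
December 2067 has 31 days: 887 − 31 = 856 left.
November 2067 has 30 days: 856 − 30 = 826 left.
October 2067 has 31 days: 826 − 31 = 795 left.
September 2067 has 30 days: 795 − 30 = 765 left.
August 2067 has 31 days: 765 − 31 = 734 left.
July 2067 has 31 days: 734 − 31 = 703 left.
June 2067 has 30 days: 703 − 30 = 673 left.
May 2067 has 31 days: 673 − 31 = 642 left.
April 2067 has 30 days: 642 − 30 = 612 left.
March 2067 has 31 days: 612 − 31 = 581 left.
February 2067 has 28 days (2067 is not a leap year): 581 − 28 = 553 left.
January 2067 has 31 days: 553 − 31 = 522 left.
December 2066 has 31 days: 522 − 31 = 491 left.
November 2066 has 30 days: 491 − 30 = 461 left.
October 2066 has 31 days: 461 − 31 = 430 left.
September 2066 has 30 days: 430 − 30 = 400 left.
August 2066 has 31 days: 400 − 31 = 369 left.
July 2066 has 31 days: 369 − 31 = 338 left.
June 2066 has 30 days: 338 − 30 = 308 left.
May 2066 has 31 days: 308 − 31 = 277 left.
April 2066 has 30 days: 277 − 30 = 247 left.
March 2066 has 31 days: 247 − 31 = 216 left.
February 2066 has 28 days (2066 is not a leap year): 216 − 28 = 188 left.
January 2066 has 31 days: 188 − 31 = 157 left.
December 2065 has 31 days: 157 − 31 = 126 left.
November 2065 has 30 days: 126 − 30 = 96 left.
October 2065 has 31 days: 96 − 31 = 65 left.
September 2065 has 30 days: 65 − 30 = 35 left.
August 2065 has 31 days: 35 − 31 = 4 left.
July 2065 has 31 days; 31 − 4 = 27 → July 27, 2065.

July 27, 2065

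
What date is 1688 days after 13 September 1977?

April 28, 1982

Adding 1688 days from September 13, 1977.
September has 30 days, so 30 − 13 = 17 days remain after September 13, 1977; 1688 − 17 = 1671 left.
October 1977 has 31 days: 1671 − 31 = 1640 left.
November 1977 has 30 days: 1640 − 30 = 1610 left.
December 1977 has 31 days: 1610 − 31 = 1579 left.
January 1978 has 31 days: 1579 − 31 = 1548 left.
February 1978 has 28 days (1978 is not a leap year): 1548 − 28 = 1520 left.
March 1978 has 31 days: 1520 − 31 = 1489 left.
April 1978 has 30 days: 1489 − 30 = 1459 left.
May 1978 has 31 days: 1459 − 31 = 1428 left.
June 1978 has 30 days: 1428 − 30 = 1398 left.
July 1978 has 31 days: 1398 − 31 = 1367 left.
August 1978 has 31 days: 1367 − 31 = 1336 left.
September 1978 has 30 days: 1336 − 30 = 1306 left.
October 1978 has 31 days: 1306 − 31 = 1275 left.
November 1978 has 30 days: 1275 − 30 = 1245 left.
December 1978 has 31 days: 1245 − 31 = 1214 left.
January 1979 has 31 days: 1214 − 31 = 1183 left.
February 1979 has 28 days (1979 is not a leap year): 1183 − 28 = 1155 left.
March 1979 has 31 days: 1155 − 31 = 1124 left.
April 1979 has 30 days: 1124 − 30 = 1094 left.
May 1979 has 31 days: 1094 − 31 = 1063 left.
June 1979 has 30 days: 1063 − 30 = 1033 left.
July 1979 has 31 days: 1033 − 31 = 1002 left.
August 1979 has 31 days: 1002 − 31 = 971 left.
September 1979 has 30 days: 971 − 30 = 941 left.
October 1979 has 31 days: 941 − 31 = 910 left.
November 1979 has 30 days: 910 − 30 = 880 left.
December 1979 has 31 days: 880 − 31 = 849 left.
January 1980 has 31 days: 849 − 31 = 818 left.
February 1980 has 29 days (1980 is a leap year): 818 − 29 = 789 left.
March 1980 has 31 days: 789 − 31 = 758 left.
April 1980 has 30 days: 758 − 30 = 728 left.
May 1980 has 31 days: 728 − 31 = 697 left.
June 1980 has 30 days: 697 − 30 = 667 left.
July 1980 has 31 days: 667 − 31 = 636 left.
August 1980 has 31 days: 636 − 31 = 605 left.
September 1980 has 30 days: 605 − 30 = 575 left.
October 1980 has 31 days: 575 − 31 = 544 left.
November 1980 has 30 days: 544 − 30 = 514 left.
December 1980 has 31 days: 514 − 31 = 483 left.
January 1981 has 31 days: 483 − 31 = 452 left.
February 1981 has 28 days (1981 is not a leap year): 452 − 28 = 424 left.
March 1981 has 31 days: 424 − 31 = 393 left.
April 1981 has 30 days: 393 − 30 = 363 left.
May 1981 has 31 days: 363 − 31 = 332 left.
June 1981 has 30 days: 332 − 30 = 302 left.
July 1981 has 31 days: 302 − 31 = 271 left.
August 1981 has 31 days: 271 − 31 = 240 left.
September 1981 has 30 days: 240 − 30 = 210 left.
October 1981 has 31 days: 210 − 31 = 179 left.
November 1981 has 30 days: 179 − 30 = 149 left.
December 1981 has 31 days: 149 − 31 = 118 left.
January 1982 has 31 days: 118 − 31 = 87 left.
February 1982 has 28 days (1982 is not a leap year): 87 − 28 = 59 left.
March 1982 has 31 days: 59 − 31 = 28 left.
28 days into April 1982 → April 28, 1982.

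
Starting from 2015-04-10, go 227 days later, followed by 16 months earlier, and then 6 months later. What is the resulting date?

Counting forward 227 days from April 10, 2015:
April has 30 days, so 30 − 10 = 20 days remain after April 10, 2015; 227 − 20 = 207 left.
May 2015 has 31 days: 207 − 31 = 176 left.
June 2015 has 30 days: 176 − 30 = 146 left.
July 2015 has 31 days: 146 − 31 = 115 left.
August 2015 has 31 days: 115 − 31 = 84 left.
September 2015 has 30 days: 84 − 30 = 54 left.
October 2015 has 31 days: 54 − 31 = 23 left.
23 days into November 2015 → November 23, 2015.
Subtracting 16 months from November 23, 2015:
month 11 − 16 = -5, which is month 7 of year 2014 → July 2014.
Day 23 is valid in July, giving July 23, 2014.
Advancing 6 months from July 23, 2014:
month 7 + 6 = 13, which is month 1 of year 2015 → January 2015.
Day 23 is valid in January, giving January 23, 2015.

January 23, 2015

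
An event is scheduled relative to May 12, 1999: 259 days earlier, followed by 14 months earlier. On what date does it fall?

June 26, 1997

Counting back 259 days from May 12, 1999:
Going back 12 days from May 12, 1999 reaches the end of the previous month; 259 − 12 = 247 left.
April 1999 has 30 days: 247 − 30 = 217 left.
March 1999 has 31 days: 217 − 31 = 186 left.
February 1999 has 28 days (1999 is not a leap year): 186 − 28 = 158 left.
January 1999 has 31 days: 158 − 31 = 127 left.
December 1998 has 31 days: 127 − 31 = 96 left.
November 1998 has 30 days: 96 − 30 = 66 left.
October 1998 has 31 days: 66 − 31 = 35 left.
September 1998 has 30 days: 35 − 30 = 5 left.
August 1998 has 31 days; 31 − 5 = 26 → August 26, 1998.
Subtracting 14 months from August 26, 1998:
month 8 − 14 = -6, which is month 6 of year 1997 → June 1997.
Day 26 is valid in June, giving June 26, 1997.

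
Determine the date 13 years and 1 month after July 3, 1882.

Advancing 13 years and 1 month from July 3, 1882.
+13 years → 1895; month 7 + 1 = 8 → August 1895.
Day 3 is valid in August, giving August 3, 1895.

August 3, 1895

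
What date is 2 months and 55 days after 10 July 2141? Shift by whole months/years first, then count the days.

November 4, 2141

Adding 2 months and 55 days from July 10, 2141: first the month/year part, then the days.
month 7 + 2 = 9 → September 2141.
Day 10 is valid in September, giving September 10, 2141.
Now add 55 days from September 10, 2141.
September has 30 days, so 30 − 10 = 20 days remain after September 10, 2141; 55 − 20 = 35 left.
October 2141 has 31 days: 35 − 31 = 4 left.
4 days into November 2141 → November 4, 2141.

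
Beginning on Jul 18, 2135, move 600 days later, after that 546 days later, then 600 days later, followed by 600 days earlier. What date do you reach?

Adding 600 days from July 18, 2135:
July has 31 days, so 31 − 18 = 13 days remain after July 18, 2135; 600 − 13 = 587 left.
August 2135 has 31 days: 587 − 31 = 556 left.
September 2135 has 30 days: 556 − 30 = 526 left.
October 2135 has 31 days: 526 − 31 = 495 left.
November 2135 has 30 days: 495 − 30 = 465 left.
December 2135 has 31 days: 465 − 31 = 434 left.
January 2136 has 31 days: 434 − 31 = 403 left.
February 2136 has 29 days (2136 is a leap year): 403 − 29 = 374 left.
March 2136 has 31 days: 374 − 31 = 343 left.
April 2136 has 30 days: 343 − 30 = 313 left.
May 2136 has 31 days: 313 − 31 = 282 left.
June 2136 has 30 days: 282 − 30 = 252 left.
July 2136 has 31 days: 252 − 31 = 221 left.
August 2136 has 31 days: 221 − 31 = 190 left.
September 2136 has 30 days: 190 − 30 = 160 left.
October 2136 has 31 days: 160 − 31 = 129 left.
November 2136 has 30 days: 129 − 30 = 99 left.
December 2136 has 31 days: 99 − 31 = 68 left.
January 2137 has 31 days: 68 − 31 = 37 left.
February 2137 has 28 days (2137 is not a leap year): 37 − 28 = 9 left.
9 days into March 2137 → March 9, 2137.
Counting forward 546 days from March 9, 2137:
March has 31 days, so 31 − 9 = 22 days remain after March 9, 2137; 546 − 22 = 524 left.
April 2137 has 30 days: 524 − 30 = 494 left.
May 2137 has 31 days: 494 − 31 = 463 left.
June 2137 has 30 days: 463 − 30 = 433 left.
July 2137 has 31 days: 433 − 31 = 402 left.
August 2137 has 31 days: 402 − 31 = 371 left.
September 2137 has 30 days: 371 − 30 = 341 left.
October 2137 has 31 days: 341 − 31 = 310 left.
November 2137 has 30 days: 310 − 30 = 280 left.
December 2137 has 31 days: 280 − 31 = 249 left.
January 2138 has 31 days: 249 − 31 = 218 left.
February 2138 has 28 days (2138 is not a leap year): 218 − 28 = 190 left.
March 2138 has 31 days: 190 − 31 = 159 left.
April 2138 has 30 days: 159 − 30 = 129 left.
May 2138 has 31 days: 129 − 31 = 98 left.
June 2138 has 30 days: 98 − 30 = 68 left.
July 2138 has 31 days: 68 − 31 = 37 left.
August 2138 has 31 days: 37 − 31 = 6 left.
6 days into September 2138 → September 6, 2138.
Adding 600 days from September 6, 2138:
September has 30 days, so 30 − 6 = 24 days remain after September 6, 2138; 600 − 24 = 576 left.
October 2138 has 31 days: 576 − 31 = 545 left.
November 2138 has 30 days: 545 − 30 = 515 left.
December 2138 has 31 days: 515 − 31 = 484 left.
January 2139 has 31 days: 484 − 31 = 453 left.
February 2139 has 28 days (2139 is not a leap year): 453 − 28 = 425 left.
March 2139 has 31 days: 425 − 31 = 394 left.
April 2139 has 30 days: 394 − 30 = 364 left.
May 2139 has 31 days: 364 − 31 = 333 left.
June 2139 has 30 days: 333 − 30 = 303 left.
July 2139 has 31 days: 303 − 31 = 272 left.
August 2139 has 31 days: 272 − 31 = 241 left.
September 2139 has 30 days: 241 − 30 = 211 left.
October 2139 has 31 days: 211 − 31 = 180 left.
November 2139 has 30 days: 180 − 30 = 150 left.
December 2139 has 31 days: 150 − 31 = 119 left.
January 2140 has 31 days: 119 − 31 = 88 left.
February 2140 has 29 days (2140 is a leap year): 88 − 29 = 59 left.
March 2140 has 31 days: 59 − 31 = 28 left.
28 days into April 2140 → April 28, 2140.
Subtracting 600 days from April 28, 2140:
Going back 28 days from April 28, 2140 reaches the end of the previous month; 600 − 28 = 572 left.
March 2140 has 31 days: 572 − 31 = 541 left.
February 2140 has 29 days (2140 is a leap year): 541 − 29 = 512 left.
January 2140 has 31 days: 512 − 31 = 481 left.
December 2139 has 31 days: 481 − 31 = 450 left.
November 2139 has 30 days: 450 − 30 = 420 left.
October 2139 has 31 days: 420 − 31 = 389 left.
September 2139 has 30 days: 389 − 30 = 359 left.
August 2139 has 31 days: 359 − 31 = 328 left.
July 2139 has 31 days: 328 − 31 = 297 left.
June 2139 has 30 days: 297 − 30 = 267 left.
May 2139 has 31 days: 267 − 31 = 236 left.
April 2139 has 30 days: 236 − 30 = 206 left.
March 2139 has 31 days: 206 − 31 = 175 left.
February 2139 has 28 days (2139 is not a leap year): 175 − 28 = 147 left.
January 2139 has 31 days: 147 − 31 = 116 left.
December 2138 has 31 days: 116 − 31 = 85 left.
November 2138 has 30 days: 85 − 30 = 55 left.
October 2138 has 31 days: 55 − 31 = 24 left.
September 2138 has 30 days; 30 − 24 = 6 → September 6, 2138.

September 6, 2138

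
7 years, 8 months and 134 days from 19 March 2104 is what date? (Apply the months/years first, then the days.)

April 1, 2112

Counting forward 7 years, 8 months and 134 days from March 19, 2104: first the month/year part, then the days.
+7 years → 2111; month 3 + 8 = 11 → November 2111.
Day 19 is valid in November, giving November 19, 2111.
Now add 134 days from November 19, 2111.
November has 30 days, so 30 − 19 = 11 days remain after November 19, 2111; 134 − 11 = 123 left.
December 2111 has 31 days: 123 − 31 = 92 left.
January 2112 has 31 days: 92 − 31 = 61 left.
February 2112 has 29 days (2112 is a leap year): 61 − 29 = 32 left.
March 2112 has 31 days: 32 − 31 = 1 left.
1 day into April 2112 → April 1, 2112.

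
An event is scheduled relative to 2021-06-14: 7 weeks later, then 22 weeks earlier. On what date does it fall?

March 1, 2021

Advancing 7 weeks (= 49 days) from June 14, 2021:
June has 30 days, so 30 − 14 = 16 days remain after June 14, 2021; 49 − 16 = 33 left.
July 2021 has 31 days: 33 − 31 = 2 left.
2 days into August 2021 → August 2, 2021.
Subtracting 22 weeks (= 154 days) from August 2, 2021:
Going back 2 days from August 2, 2021 reaches the end of the previous month; 154 − 2 = 152 left.
July 2021 has 31 days: 152 − 31 = 121 left.
June 2021 has 30 days: 121 − 30 = 91 left.
May 2021 has 31 days: 91 − 31 = 60 left.
April 2021 has 30 days: 60 − 30 = 30 left.
March 2021 has 31 days; 31 − 30 = 1 → March 1, 2021.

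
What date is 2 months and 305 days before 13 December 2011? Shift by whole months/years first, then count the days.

December 12, 2010

Counting back 2 months and 305 days from December 13, 2011: first the month/year part, then the days.
month 12 − 2 = 10 → October 2011.
Day 13 is valid in October, giving October 13, 2011.
Now subtract 305 days from October 13, 2011.
Going back 13 days from October 13, 2011 reaches the end of the previous month; 305 − 13 = 292 left.
September 2011 has 30 days: 292 − 30 = 262 left.
August 2011 has 31 days: 262 − 31 = 231 left.
July 2011 has 31 days: 231 − 31 = 200 left.
June 2011 has 30 days: 200 − 30 = 170 left.
May 2011 has 31 days: 170 − 31 = 139 left.
April 2011 has 30 days: 139 − 30 = 109 left.
March 2011 has 31 days: 109 − 31 = 78 left.
February 2011 has 28 days (2011 is not a leap year): 78 − 28 = 50 left.
January 2011 has 31 days: 50 − 31 = 19 left.
December 2010 has 31 days; 31 − 19 = 12 → December 12, 2010.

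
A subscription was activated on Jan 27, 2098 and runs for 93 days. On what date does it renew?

Counting forward 93 days from January 27, 2098.
January has 31 days, so 31 − 27 = 4 days remain after January 27, 2098; 93 − 4 = 89 left.
February 2098 has 28 days (2098 is not a leap year): 89 − 28 = 61 left.
March 2098 has 31 days: 61 − 31 = 30 left.
30 days into April 2098 → April 30, 2098.

April 30, 2098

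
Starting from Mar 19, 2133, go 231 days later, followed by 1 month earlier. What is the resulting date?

Counting forward 231 days from March 19, 2133:
March has 31 days, so 31 − 19 = 12 days remain after March 19, 2133; 231 − 12 = 219 left.
April 2133 has 30 days: 219 − 30 = 189 left.
May 2133 has 31 days: 189 − 31 = 158 left.
June 2133 has 30 days: 158 − 30 = 128 left.
July 2133 has 31 days: 128 − 31 = 97 left.
August 2133 has 31 days: 97 − 31 = 66 left.
September 2133 has 30 days: 66 − 30 = 36 left.
October 2133 has 31 days: 36 − 31 = 5 left.
5 days into November 2133 → November 5, 2133.
Going back 1 month from November 5, 2133:
month 11 − 1 = 10 → October 2133.
Day 5 is valid in October, giving October 5, 2133.

October 5, 2133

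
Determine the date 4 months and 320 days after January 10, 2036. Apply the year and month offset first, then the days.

Adding 4 months and 320 days from January 10, 2036: first the month/year part, then the days.
month 1 + 4 = 5 → May 2036.
Day 10 is valid in May, giving May 10, 2036.
Now add 320 days from May 10, 2036.
May has 31 days, so 31 − 10 = 21 days remain after May 10, 2036; 320 − 21 = 299 left.
June 2036 has 30 days: 299 − 30 = 269 left.
July 2036 has 31 days: 269 − 31 = 238 left.
August 2036 has 31 days: 238 − 31 = 207 left.
September 2036 has 30 days: 207 − 30 = 177 left.
October 2036 has 31 days: 177 − 31 = 146 left.
November 2036 has 30 days: 146 − 30 = 116 left.
December 2036 has 31 days: 116 − 31 = 85 left.
January 2037 has 31 days: 85 − 31 = 54 left.
February 2037 has 28 days (2037 is not a leap year): 54 − 28 = 26 left.
26 days into March 2037 → March 26, 2037.

March 26, 2037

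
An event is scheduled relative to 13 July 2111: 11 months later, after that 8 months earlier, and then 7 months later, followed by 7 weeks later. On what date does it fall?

July 1, 2112

Counting forward 11 months from July 13, 2111:
month 7 + 11 = 18, which is month 6 of year 2112 → June 2112.
Day 13 is valid in June, giving June 13, 2112.
Subtracting 8 months from June 13, 2112:
month 6 − 8 = -2, which is month 10 of year 2111 → October 2111.
Day 13 is valid in October, giving October 13, 2111.
Adding 7 months from October 13, 2111:
month 10 + 7 = 17, which is month 5 of year 2112 → May 2112.
Day 13 is valid in May, giving May 13, 2112.
Adding 7 weeks (= 49 days) from May 13, 2112:
May has 31 days, so 31 − 13 = 18 days remain after May 13, 2112; 49 − 18 = 31 left.
June 2112 has 30 days: 31 − 30 = 1 left.
1 day into July 2112 → July 1, 2112.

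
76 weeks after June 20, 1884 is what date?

Adding 76 weeks = 532 days from June 20, 1884.
June has 30 days, so 30 − 20 = 10 days remain after June 20, 1884; 532 − 10 = 522 left.
July 1884 has 31 days: 522 − 31 = 491 left.
August 1884 has 31 days: 491 − 31 = 460 left.
September 1884 has 30 days: 460 − 30 = 430 left.
October 1884 has 31 days: 430 − 31 = 399 left.
November 1884 has 30 days: 399 − 30 = 369 left.
December 1884 has 31 days: 369 − 31 = 338 left.
January 1885 has 31 days: 338 − 31 = 307 left.
February 1885 has 28 days (1885 is not a leap year): 307 − 28 = 279 left.
March 1885 has 31 days: 279 − 31 = 248 left.
April 1885 has 30 days: 248 − 30 = 218 left.
May 1885 has 31 days: 218 − 31 = 187 left.
June 1885 has 30 days: 187 − 30 = 157 left.
July 1885 has 31 days: 157 − 31 = 126 left.
August 1885 has 31 days: 126 − 31 = 95 left.
September 1885 has 30 days: 95 − 30 = 65 left.
October 1885 has 31 days: 65 − 31 = 34 left.
November 1885 has 30 days: 34 − 30 = 4 left.
4 days into December 1885 → December 4, 1885.

December 4, 1885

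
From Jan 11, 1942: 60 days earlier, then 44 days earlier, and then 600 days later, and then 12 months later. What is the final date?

May 22, 1944

Subtracting 60 days from January 11, 1942:
Going back 11 days from January 11, 1942 reaches the end of the previous month; 60 − 11 = 49 left.
December 1941 has 31 days: 49 − 31 = 18 left.
November 1941 has 30 days; 30 − 18 = 12 → November 12, 1941.
Counting back 44 days from November 12, 1941:
Going back 12 days from November 12, 1941 reaches the end of the previous month; 44 − 12 = 32 left.
October 1941 has 31 days: 32 − 31 = 1 left.
September 1941 has 30 days; 30 − 1 = 29 → September 29, 1941.
Advancing 600 days from September 29, 1941:
September has 30 days, so 30 − 29 = 1 day remains after September 29, 1941; 600 − 1 = 599 left.
October 1941 has 31 days: 599 − 31 = 568 left.
November 1941 has 30 days: 568 − 30 = 538 left.
December 1941 has 31 days: 538 − 31 = 507 left.
January 1942 has 31 days: 507 − 31 = 476 left.
February 1942 has 28 days (1942 is not a leap year): 476 − 28 = 448 left.
March 1942 has 31 days: 448 − 31 = 417 left.
April 1942 has 30 days: 417 − 30 = 387 left.
May 1942 has 31 days: 387 − 31 = 356 left.
June 1942 has 30 days: 356 − 30 = 326 left.
July 1942 has 31 days: 326 − 31 = 295 left.
August 1942 has 31 days: 295 − 31 = 264 left.
September 1942 has 30 days: 264 − 30 = 234 left.
October 1942 has 31 days: 234 − 31 = 203 left.
November 1942 has 30 days: 203 − 30 = 173 left.
December 1942 has 31 days: 173 − 31 = 142 left.
January 1943 has 31 days: 142 − 31 = 111 left.
February 1943 has 28 days (1943 is not a leap year): 111 − 28 = 83 left.
March 1943 has 31 days: 83 − 31 = 52 left.
April 1943 has 30 days: 52 − 30 = 22 left.
22 days into May 1943 → May 22, 1943.
Counting forward 12 months from May 22, 1943:
month 5 + 12 = 17, which is month 5 of year 1944 → May 1944.
Day 22 is valid in May, giving May 22, 1944.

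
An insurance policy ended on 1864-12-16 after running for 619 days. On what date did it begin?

Counting back 619 days from December 16, 1864.
Going back 16 days from December 16, 1864 reaches the end of the previous month; 619 − 16 = 603 left.
November 1864 has 30 days: 603 − 30 = 573 left.
October 1864 has 31 days: 573 − 31 = 542 left.
September 1864 has 30 days: 542 − 30 = 512 left.
August 1864 has 31 days: 512 − 31 = 481 left.
July 1864 has 31 days: 481 − 31 = 450 left.
June 1864 has 30 days: 450 − 30 = 420 left.
May 1864 has 31 days: 420 − 31 = 389 left.
April 1864 has 30 days: 389 − 30 = 359 left.
March 1864 has 31 days: 359 − 31 = 328 left.
February 1864 has 29 days (1864 is a leap year): 328 − 29 = 299 left.
January 1864 has 31 days: 299 − 31 = 268 left.
December 1863 has 31 days: 268 − 31 = 237 left.
November 1863 has 30 days: 237 − 30 = 207 left.
October 1863 has 31 days: 207 − 31 = 176 left.
September 1863 has 30 days: 176 − 30 = 146 left.
August 1863 has 31 days: 146 − 31 = 115 left.
July 1863 has 31 days: 115 − 31 = 84 left.
June 1863 has 30 days: 84 − 30 = 54 left.
May 1863 has 31 days: 54 − 31 = 23 left.
April 1863 has 30 days; 30 − 23 = 7 → April 7, 1863.

April 7, 1863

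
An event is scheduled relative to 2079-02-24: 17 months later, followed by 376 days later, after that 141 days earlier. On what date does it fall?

Advancing 17 months from February 24, 2079:
month 2 + 17 = 19, which is month 7 of year 2080 → July 2080.
Day 24 is valid in July, giving July 24, 2080.
Adding 376 days from July 24, 2080:
July has 31 days, so 31 − 24 = 7 days remain after July 24, 2080; 376 − 7 = 369 left.
August 2080 has 31 days: 369 − 31 = 338 left.
September 2080 has 30 days: 338 − 30 = 308 left.
October 2080 has 31 days: 308 − 31 = 277 left.
November 2080 has 30 days: 277 − 30 = 247 left.
December 2080 has 31 days: 247 − 31 = 216 left.
January 2081 has 31 days: 216 − 31 = 185 left.
February 2081 has 28 days (2081 is not a leap year): 185 − 28 = 157 left.
March 2081 has 31 days: 157 − 31 = 126 left.
April 2081 has 30 days: 126 − 30 = 96 left.
May 2081 has 31 days: 96 − 31 = 65 left.
June 2081 has 30 days: 65 − 30 = 35 left.
July 2081 has 31 days: 35 − 31 = 4 left.
4 days into August 2081 → August 4, 2081.
Subtracting 141 days from August 4, 2081:
Going back 4 days from August 4, 2081 reaches the end of the previous month; 141 − 4 = 137 left.
July 2081 has 31 days: 137 − 31 = 106 left.
June 2081 has 30 days: 106 − 30 = 76 left.
May 2081 has 31 days: 76 − 31 = 45 left.
April 2081 has 30 days: 45 − 30 = 15 left.
March 2081 has 31 days; 31 − 15 = 16 → March 16, 2081.

March 16, 2081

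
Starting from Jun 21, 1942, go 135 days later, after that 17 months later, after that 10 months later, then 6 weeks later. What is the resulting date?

Counting forward 135 days from June 21, 1942:
June has 30 days, so 30 − 21 = 9 days remain after June 21, 1942; 135 − 9 = 126 left.
July 1942 has 31 days: 126 − 31 = 95 left.
August 1942 has 31 days: 95 − 31 = 64 left.
September 1942 has 30 days: 64 − 30 = 34 left.
October 1942 has 31 days: 34 − 31 = 3 left.
3 days into November 1942 → November 3, 1942.
Counting forward 17 months from November 3, 1942:
month 11 + 17 = 28, which is month 4 of year 1944 → April 1944.
Day 3 is valid in April, giving April 3, 1944.
Advancing 10 months from April 3, 1944:
month 4 + 10 = 14, which is month 2 of year 1945 → February 1945.
Day 3 is valid in February, giving February 3, 1945.
Advancing 6 weeks (= 42 days) from February 3, 1945:
February has 28 days, so 28 − 3 = 25 days remain after February 3, 1945; 42 − 25 = 17 left.
17 days into March 1945 → March 17, 1945.

March 17, 1945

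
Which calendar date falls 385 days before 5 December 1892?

Subtracting 385 days from December 5, 1892.
Going back 5 days from December 5, 1892 reaches the end of the previous month; 385 − 5 = 380 left.
November 1892 has 30 days: 380 − 30 = 350 left.
October 1892 has 31 days: 350 − 31 = 319 left.
September 1892 has 30 days: 319 − 30 = 289 left.
August 1892 has 31 days: 289 − 31 = 258 left.
July 1892 has 31 days: 258 − 31 = 227 left.
June 1892 has 30 days: 227 − 30 = 197 left.
May 1892 has 31 days: 197 − 31 = 166 left.
April 1892 has 30 days: 166 − 30 = 136 left.
March 1892 has 31 days: 136 − 31 = 105 left.
February 1892 has 29 days (1892 is a leap year): 105 − 29 = 76 left.
January 1892 has 31 days: 76 − 31 = 45 left.
December 1891 has 31 days: 45 − 31 = 14 left.
November 1891 has 30 days; 30 − 14 = 16 → November 16, 1891.

November 16, 1891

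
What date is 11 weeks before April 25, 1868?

February 8, 1868

Counting back 11 weeks = 77 days from April 25, 1868.
Going back 25 days from April 25, 1868 reaches the end of the previous month; 77 − 25 = 52 left.
March 1868 has 31 days: 52 − 31 = 21 left.
February 1868 has 29 days; 29 − 21 = 8 → February 8, 1868.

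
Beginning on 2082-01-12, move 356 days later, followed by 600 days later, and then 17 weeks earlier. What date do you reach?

April 28, 2084

Adding 356 days from January 12, 2082:
January has 31 days, so 31 − 12 = 19 days remain after January 12, 2082; 356 − 19 = 337 left.
February 2082 has 28 days (2082 is not a leap year): 337 − 28 = 309 left.
March 2082 has 31 days: 309 − 31 = 278 left.
April 2082 has 30 days: 278 − 30 = 248 left.
May 2082 has 31 days: 248 − 31 = 217 left.
June 2082 has 30 days: 217 − 30 = 187 left.
July 2082 has 31 days: 187 − 31 = 156 left.
August 2082 has 31 days: 156 − 31 = 125 left.
September 2082 has 30 days: 125 − 30 = 95 left.
October 2082 has 31 days: 95 − 31 = 64 left.
November 2082 has 30 days: 64 − 30 = 34 left.
December 2082 has 31 days: 34 − 31 = 3 left.
3 days into January 2083 → January 3, 2083.
Adding 600 days from January 3, 2083:
January has 31 days, so 31 − 3 = 28 days remain after January 3, 2083; 600 − 28 = 572 left.
February 2083 has 28 days (2083 is not a leap year): 572 − 28 = 544 left.
March 2083 has 31 days: 544 − 31 = 513 left.
April 2083 has 30 days: 513 − 30 = 483 left.
May 2083 has 31 days: 483 − 31 = 452 left.
June 2083 has 30 days: 452 − 30 = 422 left.
July 2083 has 31 days: 422 − 31 = 391 left.
August 2083 has 31 days: 391 − 31 = 360 left.
September 2083 has 30 days: 360 − 30 = 330 left.
October 2083 has 31 days: 330 − 31 = 299 left.
November 2083 has 30 days: 299 − 30 = 269 left.
December 2083 has 31 days: 269 − 31 = 238 left.
January 2084 has 31 days: 238 − 31 = 207 left.
February 2084 has 29 days (2084 is a leap year): 207 − 29 = 178 left.
March 2084 has 31 days: 178 − 31 = 147 left.
April 2084 has 30 days: 147 − 30 = 117 left.
May 2084 has 31 days: 117 − 31 = 86 left.
June 2084 has 30 days: 86 − 30 = 56 left.
July 2084 has 31 days: 56 − 31 = 25 left.
25 days into August 2084 → August 25, 2084.
Going back 17 weeks (= 119 days) from August 25, 2084:
Going back 25 days from August 25, 2084 reaches the end of the previous month; 119 − 25 = 94 left.
July 2084 has 31 days: 94 − 31 = 63 left.
June 2084 has 30 days: 63 − 30 = 33 left.
May 2084 has 31 days: 33 − 31 = 2 left.
April 2084 has 30 days; 30 − 2 = 28 → April 28, 2084.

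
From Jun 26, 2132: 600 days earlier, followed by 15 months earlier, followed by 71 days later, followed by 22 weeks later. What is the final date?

Subtracting 600 days from June 26, 2132:
Going back 26 days from June 26, 2132 reaches the end of the previous month; 600 − 26 = 574 left.
May 2132 has 31 days: 574 − 31 = 543 left.
April 2132 has 30 days: 543 − 30 = 513 left.
March 2132 has 31 days: 513 − 31 = 482 left.
February 2132 has 29 days (2132 is a leap year): 482 − 29 = 453 left.
January 2132 has 31 days: 453 − 31 = 422 left.
December 2131 has 31 days: 422 − 31 = 391 left.
November 2131 has 30 days: 391 − 30 = 361 left.
October 2131 has 31 days: 361 − 31 = 330 left.
September 2131 has 30 days: 330 − 30 = 300 left.
August 2131 has 31 days: 300 − 31 = 269 left.
July 2131 has 31 days: 269 − 31 = 238 left.
June 2131 has 30 days: 238 − 30 = 208 left.
May 2131 has 31 days: 208 − 31 = 177 left.
April 2131 has 30 days: 177 − 30 = 147 left.
March 2131 has 31 days: 147 − 31 = 116 left.
February 2131 has 28 days (2131 is not a leap year): 116 − 28 = 88 left.
January 2131 has 31 days: 88 − 31 = 57 left.
December 2130 has 31 days: 57 − 31 = 26 left.
November 2130 has 30 days; 30 − 26 = 4 → November 4, 2130.
Counting back 15 months from November 4, 2130:
month 11 − 15 = -4, which is month 8 of year 2129 → August 2129.
Day 4 is valid in August, giving August 4, 2129.
Adding 71 days from August 4, 2129:
August has 31 days, so 31 − 4 = 27 days remain after August 4, 2129; 71 − 27 = 44 left.
September 2129 has 30 days: 44 − 30 = 14 left.
14 days into October 2129 → October 14, 2129.
Adding 22 weeks (= 154 days) from October 14, 2129:
October has 31 days, so 31 − 14 = 17 days remain after October 14, 2129; 154 − 17 = 137 left.
November 2129 has 30 days: 137 − 30 = 107 left.
December 2129 has 31 days: 107 − 31 = 76 left.
January 2130 has 31 days: 76 − 31 = 45 left.
February 2130 has 28 days (2130 is not a leap year): 45 − 28 = 17 left.
17 days into March 2130 → March 17, 2130.

March 17, 2130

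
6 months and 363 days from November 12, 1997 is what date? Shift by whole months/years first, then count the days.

Counting forward 6 months and 363 days from November 12, 1997: first the month/year part, then the days.
month 11 + 6 = 17, which is month 5 of year 1998 → May 1998.
Day 12 is valid in May, giving May 12, 1998.
Now add 363 days from May 12, 1998.
May has 31 days, so 31 − 12 = 19 days remain after May 12, 1998; 363 − 19 = 344 left.
June 1998 has 30 days: 344 − 30 = 314 left.
July 1998 has 31 days: 314 − 31 = 283 left.
August 1998 has 31 days: 283 − 31 = 252 left.
September 1998 has 30 days: 252 − 30 = 222 left.
October 1998 has 31 days: 222 − 31 = 191 left.
November 1998 has 30 days: 191 − 30 = 161 left.
December 1998 has 31 days: 161 − 31 = 130 left.
January 1999 has 31 days: 130 − 31 = 99 left.
February 1999 has 28 days (1999 is not a leap year): 99 − 28 = 71 left.
March 1999 has 31 days: 71 − 31 = 40 left.
April 1999 has 30 days: 40 − 30 = 10 left.
10 days into May 1999 → May 10, 1999.

May 10, 1999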